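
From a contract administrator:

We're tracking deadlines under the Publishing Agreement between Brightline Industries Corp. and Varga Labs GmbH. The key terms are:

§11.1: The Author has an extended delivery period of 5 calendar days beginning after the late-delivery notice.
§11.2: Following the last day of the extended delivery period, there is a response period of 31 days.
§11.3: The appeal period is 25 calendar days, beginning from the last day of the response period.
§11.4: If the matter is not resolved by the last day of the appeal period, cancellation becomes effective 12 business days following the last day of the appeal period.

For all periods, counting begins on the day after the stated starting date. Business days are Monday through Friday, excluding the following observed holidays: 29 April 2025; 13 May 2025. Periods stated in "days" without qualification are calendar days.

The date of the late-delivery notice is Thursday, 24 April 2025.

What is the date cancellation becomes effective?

10 July 2025

The last day of the extended delivery period: 24 April 2025 + 5 days = 29 April 2025.
The last day of the response period: 31 calendar days after 29 April 2025 is 30 May 2025.
The last day of the appeal period: 30 May 2025 + 25 days = 24 June 2025.
The date cancellation becomes effective: 12 business days after Tuesday, 24 June 2025, skipping weekends — Jun 25, Jun 26, Jun 27, Jun 30, …, Jul 8, Jul 9, Jul 10 — lands on Thursday, 10 July 2025.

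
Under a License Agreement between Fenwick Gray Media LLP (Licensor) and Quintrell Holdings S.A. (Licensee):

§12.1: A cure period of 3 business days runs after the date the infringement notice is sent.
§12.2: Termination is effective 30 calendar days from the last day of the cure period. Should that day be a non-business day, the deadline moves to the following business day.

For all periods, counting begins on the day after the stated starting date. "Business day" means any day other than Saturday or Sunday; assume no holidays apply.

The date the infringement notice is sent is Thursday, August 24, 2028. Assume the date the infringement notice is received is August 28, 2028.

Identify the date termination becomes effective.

September 28, 2028

The last day of the cure period: 3 business days after Thursday, August 24, 2028, skipping weekends — Aug 25, Aug 28, Aug 29 — lands on Tuesday, August 29, 2028.
The date termination becomes effective: August 29, 2028 + 30 days = September 28, 2028. September 28, 2028 is a Thursday, so no roll-forward applies.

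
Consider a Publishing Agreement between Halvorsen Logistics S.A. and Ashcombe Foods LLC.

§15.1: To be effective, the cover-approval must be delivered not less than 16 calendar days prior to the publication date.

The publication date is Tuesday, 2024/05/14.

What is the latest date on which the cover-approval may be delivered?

2024/04/28

2024/05/14 minus 16 days is 2024/04/28.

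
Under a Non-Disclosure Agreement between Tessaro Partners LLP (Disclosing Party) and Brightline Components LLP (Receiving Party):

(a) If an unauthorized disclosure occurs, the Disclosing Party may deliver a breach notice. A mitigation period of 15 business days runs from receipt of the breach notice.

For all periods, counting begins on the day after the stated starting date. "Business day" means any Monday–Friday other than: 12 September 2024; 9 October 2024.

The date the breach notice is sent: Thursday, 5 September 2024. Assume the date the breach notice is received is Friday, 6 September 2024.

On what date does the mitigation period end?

30 September 2024

The last day of the mitigation period: counting 15 business days from Friday, 6 September 2024 (Sep 9, Sep 10, Sep 11, Sep 13, …, Sep 26, Sep 27, Sep 30, skipping weekends and the listed holiday on Sep 12) reaches Monday, 30 September 2024.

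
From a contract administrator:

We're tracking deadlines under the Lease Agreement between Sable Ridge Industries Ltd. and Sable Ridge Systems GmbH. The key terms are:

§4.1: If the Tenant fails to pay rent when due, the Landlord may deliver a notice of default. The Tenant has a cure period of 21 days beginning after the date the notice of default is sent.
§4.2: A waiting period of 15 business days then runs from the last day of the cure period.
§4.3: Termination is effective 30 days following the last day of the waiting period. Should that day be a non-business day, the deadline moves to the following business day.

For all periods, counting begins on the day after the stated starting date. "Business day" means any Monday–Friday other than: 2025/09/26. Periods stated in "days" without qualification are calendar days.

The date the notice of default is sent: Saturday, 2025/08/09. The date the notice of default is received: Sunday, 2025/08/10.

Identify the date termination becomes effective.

2025/10/20

The last day of the cure period: 2025/08/09 + 21 days = 2025/08/30.
From Saturday, 2025/08/30, 15 business days (Sep 1, Sep 2, Sep 3, Sep 4, …, Sep 17, Sep 18, Sep 19, skipping weekends) brings us to Friday, 2025/09/19, which is the last day of the waiting period.
Adding 30 calendar days to 2025/09/19 gives 2025/10/19, which is the date termination becomes effective. That falls on a Sunday, so it rolls to the next business day, Monday, 2025/10/20.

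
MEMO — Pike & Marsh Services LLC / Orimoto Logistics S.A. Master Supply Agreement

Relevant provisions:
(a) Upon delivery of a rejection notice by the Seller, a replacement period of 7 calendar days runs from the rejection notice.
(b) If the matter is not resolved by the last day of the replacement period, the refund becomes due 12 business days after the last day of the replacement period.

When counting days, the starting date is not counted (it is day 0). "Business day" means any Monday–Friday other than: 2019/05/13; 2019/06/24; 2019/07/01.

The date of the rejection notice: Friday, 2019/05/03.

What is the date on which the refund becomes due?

The last day of the replacement period: 2019/05/03 + 7 days = 2019/05/10.
From Friday, 2019/05/10, 12 business days (May 14, May 15, May 16, May 17, …, May 27, May 28, May 29, skipping weekends and the listed holiday on May 13) brings us to Wednesday, 2019/05/29, which is the date on which the refund becomes due.

2019/05/29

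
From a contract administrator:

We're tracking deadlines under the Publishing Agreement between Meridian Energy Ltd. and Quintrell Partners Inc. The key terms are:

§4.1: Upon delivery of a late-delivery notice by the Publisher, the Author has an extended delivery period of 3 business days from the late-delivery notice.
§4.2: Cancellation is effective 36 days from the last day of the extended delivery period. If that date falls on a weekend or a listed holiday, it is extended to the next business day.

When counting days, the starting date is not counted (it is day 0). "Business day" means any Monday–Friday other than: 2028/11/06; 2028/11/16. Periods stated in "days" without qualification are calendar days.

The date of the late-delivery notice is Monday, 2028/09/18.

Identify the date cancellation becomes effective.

From Monday, 2028/09/18, 3 business days (Sep 19, Sep 20, Sep 21, skipping weekends) brings us to Thursday, 2028/09/21, which is the last day of the extended delivery period.
The date cancellation becomes effective: 2028/09/21 + 36 days = 2028/10/27. 2028/10/27 is a Friday and is not a listed holiday, so no roll-forward applies.

2028/10/27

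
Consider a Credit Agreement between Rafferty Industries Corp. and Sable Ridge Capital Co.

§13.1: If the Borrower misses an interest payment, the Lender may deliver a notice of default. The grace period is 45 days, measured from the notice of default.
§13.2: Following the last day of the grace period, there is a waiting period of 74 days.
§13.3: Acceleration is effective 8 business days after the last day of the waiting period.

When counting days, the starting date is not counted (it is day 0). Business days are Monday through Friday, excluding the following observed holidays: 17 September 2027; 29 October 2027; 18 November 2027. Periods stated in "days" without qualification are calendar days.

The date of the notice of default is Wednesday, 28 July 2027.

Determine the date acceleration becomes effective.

The last day of the grace period: 45 calendar days after 28 July 2027 is 11 September 2027.
The last day of the waiting period: 74 calendar days after 11 September 2027 is 24 November 2027.
The date acceleration becomes effective: 8 business days after Wednesday, 24 November 2027, skipping weekends — Nov 25, Nov 26, Nov 29, Nov 30, Dec 1, Dec 2, Dec 3, Dec 6 — lands on Monday, 6 December 2027.

6 December 2027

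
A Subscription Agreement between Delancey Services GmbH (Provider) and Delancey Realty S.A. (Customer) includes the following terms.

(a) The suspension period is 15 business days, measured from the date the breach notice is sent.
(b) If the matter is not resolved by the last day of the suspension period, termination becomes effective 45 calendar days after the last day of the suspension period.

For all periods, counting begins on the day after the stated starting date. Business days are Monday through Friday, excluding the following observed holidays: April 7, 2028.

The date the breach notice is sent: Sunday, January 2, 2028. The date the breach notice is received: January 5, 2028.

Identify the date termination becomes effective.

The last day of the suspension period: counting 15 business days from Sunday, January 2, 2028 (Jan 3, Jan 4, Jan 5, Jan 6, …, Jan 19, Jan 20, Jan 21, skipping weekends) reaches Friday, January 21, 2028.
Adding 45 calendar days to January 21, 2028 gives March 6, 2028, which is the date termination becomes effective.

March 6, 2028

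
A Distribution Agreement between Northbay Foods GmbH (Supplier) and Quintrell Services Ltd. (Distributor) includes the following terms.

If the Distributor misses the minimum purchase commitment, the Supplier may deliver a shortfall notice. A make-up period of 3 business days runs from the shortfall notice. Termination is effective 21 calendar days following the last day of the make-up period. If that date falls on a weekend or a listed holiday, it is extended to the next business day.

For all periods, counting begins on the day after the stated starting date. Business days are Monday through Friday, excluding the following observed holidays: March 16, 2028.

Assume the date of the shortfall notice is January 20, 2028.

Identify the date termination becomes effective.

February 15, 2028

The last day of the make-up period: 3 business days after Thursday, January 20, 2028, skipping weekends — Jan 21, Jan 24, Jan 25 — lands on Tuesday, January 25, 2028.
The date termination becomes effective: January 25, 2028 + 21 days = February 15, 2028. February 15, 2028 is a Tuesday and is not a listed holiday, so no roll-forward applies.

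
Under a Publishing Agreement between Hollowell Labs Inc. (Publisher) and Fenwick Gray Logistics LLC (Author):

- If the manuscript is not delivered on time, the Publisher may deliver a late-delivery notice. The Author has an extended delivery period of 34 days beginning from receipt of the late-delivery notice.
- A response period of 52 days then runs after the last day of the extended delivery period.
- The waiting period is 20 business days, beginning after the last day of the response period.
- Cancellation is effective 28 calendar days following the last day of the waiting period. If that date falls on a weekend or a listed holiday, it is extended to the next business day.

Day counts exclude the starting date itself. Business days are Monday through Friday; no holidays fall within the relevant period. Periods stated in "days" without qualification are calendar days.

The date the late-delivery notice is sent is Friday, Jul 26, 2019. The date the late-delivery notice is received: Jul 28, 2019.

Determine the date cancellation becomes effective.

The last day of the extended delivery period: Jul 28, 2019 + 34 days = Aug 31, 2019.
The last day of the response period: Aug 31, 2019 + 52 days = Oct 22, 2019.
The last day of the waiting period: counting 20 business days from Tuesday, Oct 22, 2019 (Oct 23, Oct 24, Oct 25, Oct 28, …, Nov 15, Nov 18, Nov 19, skipping weekends) reaches Tuesday, Nov 19, 2019.
Adding 28 calendar days to Nov 19, 2019 gives Dec 17, 2019, which is the date cancellation becomes effective. Dec 17, 2019 is a Tuesday, so no roll-forward applies.

Dec 17, 2019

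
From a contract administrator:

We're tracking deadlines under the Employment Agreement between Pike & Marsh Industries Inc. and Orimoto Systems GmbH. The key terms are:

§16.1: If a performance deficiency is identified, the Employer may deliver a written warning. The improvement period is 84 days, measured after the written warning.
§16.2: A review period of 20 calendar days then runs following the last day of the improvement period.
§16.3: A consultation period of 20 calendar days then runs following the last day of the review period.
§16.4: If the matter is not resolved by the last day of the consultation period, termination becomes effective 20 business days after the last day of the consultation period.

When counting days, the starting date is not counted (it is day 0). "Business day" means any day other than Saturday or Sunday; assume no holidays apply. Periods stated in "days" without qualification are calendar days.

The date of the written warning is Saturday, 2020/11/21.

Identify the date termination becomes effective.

2021/04/22

The last day of the improvement period: 84 calendar days after 2020/11/21 is 2021/02/13.
The last day of the review period: 2021/02/13 + 20 days = 2021/03/05.
Adding 20 calendar days to 2021/03/05 gives 2021/03/25, which is the last day of the consultation period.
From Thursday, 2021/03/25, 20 business days (Mar 26, Mar 29, Mar 30, Mar 31, …, Apr 20, Apr 21, Apr 22, skipping weekends) brings us to Thursday, 2021/04/22, which is the date termination becomes effective.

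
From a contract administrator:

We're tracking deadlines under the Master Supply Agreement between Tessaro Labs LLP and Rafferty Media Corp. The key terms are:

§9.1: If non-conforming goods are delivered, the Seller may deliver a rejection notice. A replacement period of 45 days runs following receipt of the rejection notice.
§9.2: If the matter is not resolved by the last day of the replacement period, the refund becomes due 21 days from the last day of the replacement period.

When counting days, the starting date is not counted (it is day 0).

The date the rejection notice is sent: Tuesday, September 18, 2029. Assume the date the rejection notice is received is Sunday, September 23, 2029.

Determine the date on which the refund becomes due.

November 28, 2029

The last day of the replacement period: September 23, 2029 + 45 days = November 7, 2029.
The date on which the refund becomes due: November 7, 2029 + 21 days = November 28, 2029.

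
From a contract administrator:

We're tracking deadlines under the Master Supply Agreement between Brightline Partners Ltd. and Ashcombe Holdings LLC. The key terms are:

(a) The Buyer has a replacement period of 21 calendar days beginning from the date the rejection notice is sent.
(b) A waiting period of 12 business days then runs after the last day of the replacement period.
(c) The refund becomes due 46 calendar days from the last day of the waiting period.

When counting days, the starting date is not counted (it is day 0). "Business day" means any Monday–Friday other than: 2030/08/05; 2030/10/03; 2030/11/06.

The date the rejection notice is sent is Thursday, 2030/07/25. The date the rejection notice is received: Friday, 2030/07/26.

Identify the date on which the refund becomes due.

2030/10/18

Adding 21 calendar days to 2030/07/25 gives 2030/08/15, which is the last day of the replacement period.
The last day of the waiting period: 12 business days after Thursday, 2030/08/15, skipping weekends — Aug 16, Aug 19, Aug 20, Aug 21, …, Aug 29, Aug 30, Sep 2 — lands on Monday, 2030/09/02.
The date on which the refund becomes due: 46 calendar days after 2030/09/02 is 2030/10/18.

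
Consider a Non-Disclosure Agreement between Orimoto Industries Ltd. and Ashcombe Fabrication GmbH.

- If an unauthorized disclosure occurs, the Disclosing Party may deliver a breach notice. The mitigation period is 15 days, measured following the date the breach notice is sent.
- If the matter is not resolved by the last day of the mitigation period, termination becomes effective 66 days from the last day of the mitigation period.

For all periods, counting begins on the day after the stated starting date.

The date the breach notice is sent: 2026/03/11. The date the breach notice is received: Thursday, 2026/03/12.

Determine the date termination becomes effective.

2026/05/31

The last day of the mitigation period: 2026/03/11 + 15 days = 2026/03/26.
The date termination becomes effective: 66 calendar days after 2026/03/26 is 2026/05/31.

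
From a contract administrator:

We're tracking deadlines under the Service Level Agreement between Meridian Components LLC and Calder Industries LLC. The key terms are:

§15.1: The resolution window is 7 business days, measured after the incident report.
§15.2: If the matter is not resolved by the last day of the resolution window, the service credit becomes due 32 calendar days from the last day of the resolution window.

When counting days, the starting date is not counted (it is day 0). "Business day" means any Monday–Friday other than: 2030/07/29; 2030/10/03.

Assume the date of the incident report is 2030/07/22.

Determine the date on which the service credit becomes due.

The last day of the resolution window: counting 7 business days from Monday, 2030/07/22 (Jul 23, Jul 24, Jul 25, Jul 26, Jul 30, Jul 31, Aug 1, skipping weekends and the listed holiday on Jul 29) reaches Thursday, 2030/08/01.
The date on which the service credit becomes due: 32 calendar days after 2030/08/01 is 2030/09/02.

2030/09/02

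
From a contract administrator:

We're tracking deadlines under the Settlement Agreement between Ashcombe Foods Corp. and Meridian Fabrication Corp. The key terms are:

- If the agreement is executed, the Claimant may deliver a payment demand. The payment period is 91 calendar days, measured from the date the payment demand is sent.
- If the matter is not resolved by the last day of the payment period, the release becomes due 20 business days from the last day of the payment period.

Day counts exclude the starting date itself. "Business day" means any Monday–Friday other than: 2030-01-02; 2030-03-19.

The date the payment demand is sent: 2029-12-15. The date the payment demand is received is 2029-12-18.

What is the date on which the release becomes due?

Adding 91 calendar days to 2029-12-15 gives 2030-03-16, which is the last day of the payment period.
The date on which the release becomes due: counting 20 business days from Saturday, 2030-03-16 (Mar 18, Mar 20, Mar 21, Mar 22, …, Apr 11, Apr 12, Apr 15, skipping weekends and the listed holiday on Mar 19) reaches Monday, 2030-04-15.

2030-04-15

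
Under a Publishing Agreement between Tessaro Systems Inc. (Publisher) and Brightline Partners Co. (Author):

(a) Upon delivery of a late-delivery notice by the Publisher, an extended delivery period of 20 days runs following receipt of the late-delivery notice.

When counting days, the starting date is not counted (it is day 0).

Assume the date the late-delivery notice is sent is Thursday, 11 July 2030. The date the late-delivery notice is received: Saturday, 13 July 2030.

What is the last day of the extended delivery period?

2 August 2030

Adding 20 calendar days to 13 July 2030 gives 2 August 2030, which is the last day of the extended delivery period.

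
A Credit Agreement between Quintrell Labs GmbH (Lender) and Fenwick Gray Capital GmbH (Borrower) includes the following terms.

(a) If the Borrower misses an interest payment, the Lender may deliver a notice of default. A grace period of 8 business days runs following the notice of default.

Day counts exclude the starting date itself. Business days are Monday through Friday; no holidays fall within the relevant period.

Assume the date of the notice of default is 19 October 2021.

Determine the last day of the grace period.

The last day of the grace period: 8 business days after Tuesday, 19 October 2021, skipping weekends — Oct 20, Oct 21, Oct 22, Oct 25, Oct 26, Oct 27, Oct 28, Oct 29 — lands on Friday, 29 October 2021.

29 October 2021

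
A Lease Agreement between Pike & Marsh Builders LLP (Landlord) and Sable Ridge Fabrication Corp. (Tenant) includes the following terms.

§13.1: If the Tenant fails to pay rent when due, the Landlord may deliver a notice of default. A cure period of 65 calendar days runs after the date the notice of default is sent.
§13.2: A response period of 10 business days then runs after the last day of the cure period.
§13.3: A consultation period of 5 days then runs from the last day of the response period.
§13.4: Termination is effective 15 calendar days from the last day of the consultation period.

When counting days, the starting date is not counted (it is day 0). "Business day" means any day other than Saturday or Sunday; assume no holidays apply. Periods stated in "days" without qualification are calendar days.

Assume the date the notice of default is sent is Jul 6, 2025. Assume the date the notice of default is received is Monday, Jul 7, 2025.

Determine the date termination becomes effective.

The last day of the cure period: 65 calendar days after Jul 6, 2025 is Sep 9, 2025.
The last day of the response period: 10 business days after Tuesday, Sep 9, 2025, skipping weekends — Sep 10, Sep 11, Sep 12, Sep 15, Sep 16, Sep 17, Sep 18, Sep 19, Sep 22, Sep 23 — lands on Tuesday, Sep 23, 2025.
Adding 5 calendar days to Sep 23, 2025 gives Sep 28, 2025, which is the last day of the consultation period.
The date termination becomes effective: 15 calendar days after Sep 28, 2025 is Oct 13, 2025.

Oct 13, 2025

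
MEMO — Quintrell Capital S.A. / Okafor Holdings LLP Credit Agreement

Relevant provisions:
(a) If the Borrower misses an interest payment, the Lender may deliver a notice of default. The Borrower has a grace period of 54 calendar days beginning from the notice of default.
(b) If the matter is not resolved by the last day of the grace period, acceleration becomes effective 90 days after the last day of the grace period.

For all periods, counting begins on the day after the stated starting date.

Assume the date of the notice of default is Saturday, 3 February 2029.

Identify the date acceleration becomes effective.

27 June 2029

Adding 54 calendar days to 3 February 2029 gives 29 March 2029, which is the last day of the grace period.
The date acceleration becomes effective: 90 calendar days after 29 March 2029 is 27 June 2029.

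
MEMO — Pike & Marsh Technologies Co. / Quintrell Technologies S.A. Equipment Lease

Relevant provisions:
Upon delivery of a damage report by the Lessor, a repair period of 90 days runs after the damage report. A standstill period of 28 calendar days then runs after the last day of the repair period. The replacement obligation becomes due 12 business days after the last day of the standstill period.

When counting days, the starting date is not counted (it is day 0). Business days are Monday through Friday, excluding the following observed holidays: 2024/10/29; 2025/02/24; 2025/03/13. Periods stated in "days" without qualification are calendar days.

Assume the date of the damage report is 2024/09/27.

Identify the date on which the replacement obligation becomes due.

Adding 90 calendar days to 2024/09/27 gives 2024/12/26, which is the last day of the repair period.
The last day of the standstill period: 2024/12/26 + 28 days = 2025/01/23.
The date on which the replacement obligation becomes due: 12 business days after Thursday, 2025/01/23, skipping weekends — Jan 24, Jan 27, Jan 28, Jan 29, …, Feb 6, Feb 7, Feb 10 — lands on Monday, 2025/02/10.

2025/02/10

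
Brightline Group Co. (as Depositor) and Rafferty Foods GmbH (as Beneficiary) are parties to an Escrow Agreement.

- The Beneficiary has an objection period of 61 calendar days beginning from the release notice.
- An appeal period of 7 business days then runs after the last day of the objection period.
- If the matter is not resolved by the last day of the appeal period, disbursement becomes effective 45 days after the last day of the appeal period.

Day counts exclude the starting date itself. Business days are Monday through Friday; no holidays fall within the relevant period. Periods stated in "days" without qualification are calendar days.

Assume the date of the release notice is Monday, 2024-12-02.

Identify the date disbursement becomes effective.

2025-03-28

Adding 61 calendar days to 2024-12-02 gives 2025-02-01, which is the last day of the objection period.
From Saturday, 2025-02-01, 7 business days (Feb 3, Feb 4, Feb 5, Feb 6, Feb 7, Feb 10, Feb 11, skipping weekends) brings us to Tuesday, 2025-02-11, which is the last day of the appeal period.
Adding 45 calendar days to 2025-02-11 gives 2025-03-28, which is the date disbursement becomes effective.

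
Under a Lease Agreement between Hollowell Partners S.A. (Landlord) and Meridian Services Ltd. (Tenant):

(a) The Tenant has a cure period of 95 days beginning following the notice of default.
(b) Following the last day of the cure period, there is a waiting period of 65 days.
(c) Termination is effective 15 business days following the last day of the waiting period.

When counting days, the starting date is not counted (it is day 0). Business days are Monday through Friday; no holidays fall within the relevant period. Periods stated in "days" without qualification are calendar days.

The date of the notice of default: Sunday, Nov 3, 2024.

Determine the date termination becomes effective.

May 2, 2025

The last day of the cure period: 95 calendar days after Nov 3, 2024 is Feb 6, 2025.
Adding 65 calendar days to Feb 6, 2025 gives Apr 12, 2025, which is the last day of the waiting period.
The date termination becomes effective: 15 business days after Saturday, Apr 12, 2025, skipping weekends — Apr 14, Apr 15, Apr 16, Apr 17, …, Apr 30, May 1, May 2 — lands on Friday, May 2, 2025.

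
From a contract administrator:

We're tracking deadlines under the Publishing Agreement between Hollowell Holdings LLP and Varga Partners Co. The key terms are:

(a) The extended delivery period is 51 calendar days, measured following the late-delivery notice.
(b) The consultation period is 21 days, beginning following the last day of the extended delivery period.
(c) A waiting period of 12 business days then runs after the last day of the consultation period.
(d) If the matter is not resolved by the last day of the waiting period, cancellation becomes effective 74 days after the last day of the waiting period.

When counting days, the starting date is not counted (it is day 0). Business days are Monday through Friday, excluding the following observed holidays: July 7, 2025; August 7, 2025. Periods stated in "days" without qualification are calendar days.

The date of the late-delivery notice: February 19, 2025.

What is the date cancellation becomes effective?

August 2, 2025

The last day of the extended delivery period: 51 calendar days after February 19, 2025 is April 11, 2025.
The last day of the consultation period: 21 calendar days after April 11, 2025 is May 2, 2025.
The last day of the waiting period: 12 business days after Friday, May 2, 2025, skipping weekends — May 5, May 6, May 7, May 8, …, May 16, May 19, May 20 — lands on Tuesday, May 20, 2025.
The date cancellation becomes effective: May 20, 2025 + 74 days = August 2, 2025.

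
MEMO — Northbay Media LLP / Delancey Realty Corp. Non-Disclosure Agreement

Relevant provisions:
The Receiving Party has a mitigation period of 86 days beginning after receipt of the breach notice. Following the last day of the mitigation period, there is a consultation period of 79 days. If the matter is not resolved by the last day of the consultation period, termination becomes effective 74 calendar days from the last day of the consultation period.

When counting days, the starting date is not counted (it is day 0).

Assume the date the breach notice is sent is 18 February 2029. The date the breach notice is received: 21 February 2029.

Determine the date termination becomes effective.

18 October 2029

The last day of the mitigation period: 86 calendar days after 21 February 2029 is 18 May 2029.
Adding 79 calendar days to 18 May 2029 gives 5 August 2029, which is the last day of the consultation period.
Adding 74 calendar days to 5 August 2029 gives 18 October 2029, which is the date termination becomes effective.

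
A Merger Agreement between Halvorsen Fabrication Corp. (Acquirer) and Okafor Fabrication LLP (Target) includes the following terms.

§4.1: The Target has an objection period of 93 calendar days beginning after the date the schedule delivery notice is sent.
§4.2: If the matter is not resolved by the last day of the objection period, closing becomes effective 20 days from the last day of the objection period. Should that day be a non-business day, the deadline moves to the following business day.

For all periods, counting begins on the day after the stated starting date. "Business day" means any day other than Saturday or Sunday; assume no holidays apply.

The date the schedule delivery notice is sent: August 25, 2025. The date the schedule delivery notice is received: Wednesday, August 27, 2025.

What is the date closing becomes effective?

Adding 93 calendar days to August 25, 2025 gives November 26, 2025, which is the last day of the objection period.
Adding 20 calendar days to November 26, 2025 gives December 16, 2025, which is the date closing becomes effective. December 16, 2025 is a Tuesday, so no roll-forward applies.

December 16, 2025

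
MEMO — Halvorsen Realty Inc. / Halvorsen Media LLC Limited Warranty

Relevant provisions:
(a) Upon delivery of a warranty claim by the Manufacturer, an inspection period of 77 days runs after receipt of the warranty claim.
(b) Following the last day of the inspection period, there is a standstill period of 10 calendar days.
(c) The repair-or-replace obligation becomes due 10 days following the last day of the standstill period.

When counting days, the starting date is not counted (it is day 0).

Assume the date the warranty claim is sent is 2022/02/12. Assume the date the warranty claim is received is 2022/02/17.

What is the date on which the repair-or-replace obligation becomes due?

2022/05/25

Adding 77 calendar days to 2022/02/17 gives 2022/05/05, which is the last day of the inspection period.
Adding 10 calendar days to 2022/05/05 gives 2022/05/15, which is the last day of the standstill period.
The date on which the repair-or-replace obligation becomes due: 2022/05/15 + 10 days = 2022/05/25.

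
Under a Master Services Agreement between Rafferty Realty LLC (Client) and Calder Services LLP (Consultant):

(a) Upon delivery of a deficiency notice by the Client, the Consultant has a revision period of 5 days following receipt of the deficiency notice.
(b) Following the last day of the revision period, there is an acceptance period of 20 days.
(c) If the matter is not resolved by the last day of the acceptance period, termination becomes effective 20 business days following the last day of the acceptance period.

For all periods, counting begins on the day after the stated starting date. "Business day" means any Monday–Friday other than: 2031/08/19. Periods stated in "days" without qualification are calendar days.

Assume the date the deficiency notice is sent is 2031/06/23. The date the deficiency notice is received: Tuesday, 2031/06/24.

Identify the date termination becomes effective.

The last day of the revision period: 2031/06/24 + 5 days = 2031/06/29.
The last day of the acceptance period: 2031/06/29 + 20 days = 2031/07/19.
The date termination becomes effective: 20 business days after Saturday, 2031/07/19, skipping weekends — Jul 21, Jul 22, Jul 23, Jul 24, …, Aug 13, Aug 14, Aug 15 — lands on Friday, 2031/08/15.

2031/08/15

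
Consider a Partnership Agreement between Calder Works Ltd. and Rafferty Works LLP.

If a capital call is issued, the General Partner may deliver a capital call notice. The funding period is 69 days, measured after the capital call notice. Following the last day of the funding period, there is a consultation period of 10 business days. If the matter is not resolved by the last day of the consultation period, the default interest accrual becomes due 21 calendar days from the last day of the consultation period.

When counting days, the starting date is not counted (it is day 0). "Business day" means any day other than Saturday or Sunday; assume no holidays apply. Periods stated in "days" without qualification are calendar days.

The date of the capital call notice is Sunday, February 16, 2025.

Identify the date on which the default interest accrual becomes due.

May 30, 2025

Adding 69 calendar days to February 16, 2025 gives April 26, 2025, which is the last day of the funding period.
The last day of the consultation period: counting 10 business days from Saturday, April 26, 2025 (Apr 28, Apr 29, Apr 30, May 1, May 2, May 5, May 6, May 7, May 8, May 9, skipping weekends) reaches Friday, May 9, 2025.
The date on which the default interest accrual becomes due: 21 calendar days after May 9, 2025 is May 30, 2025.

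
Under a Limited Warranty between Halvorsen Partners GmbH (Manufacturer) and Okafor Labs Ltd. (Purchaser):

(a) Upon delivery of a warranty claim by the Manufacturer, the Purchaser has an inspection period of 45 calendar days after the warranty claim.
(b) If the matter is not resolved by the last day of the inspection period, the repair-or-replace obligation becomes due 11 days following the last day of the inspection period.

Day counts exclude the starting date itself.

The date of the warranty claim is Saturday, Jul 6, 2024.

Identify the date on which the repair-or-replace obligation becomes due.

The last day of the inspection period: Jul 6, 2024 + 45 days = Aug 20, 2024.
The date on which the repair-or-replace obligation becomes due: Aug 20, 2024 + 11 days = Aug 31, 2024.

Aug 31, 2024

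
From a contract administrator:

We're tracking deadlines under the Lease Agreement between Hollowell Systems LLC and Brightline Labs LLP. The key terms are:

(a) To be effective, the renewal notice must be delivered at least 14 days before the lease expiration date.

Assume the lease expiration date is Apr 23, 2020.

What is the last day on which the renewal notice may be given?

Apr 9, 2020

Counting back 14 calendar days from Apr 23, 2020 gives Apr 9, 2020.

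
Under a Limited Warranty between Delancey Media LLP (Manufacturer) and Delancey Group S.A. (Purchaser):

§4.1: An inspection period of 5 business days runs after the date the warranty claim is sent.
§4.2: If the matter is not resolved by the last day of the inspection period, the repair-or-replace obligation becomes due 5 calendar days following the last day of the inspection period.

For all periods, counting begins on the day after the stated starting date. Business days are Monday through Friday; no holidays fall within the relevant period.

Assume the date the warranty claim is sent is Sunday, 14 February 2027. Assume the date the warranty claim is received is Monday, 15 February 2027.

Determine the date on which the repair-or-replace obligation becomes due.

24 February 2027

The last day of the inspection period: counting 5 business days from Sunday, 14 February 2027 (Feb 15, Feb 16, Feb 17, Feb 18, Feb 19, skipping weekends) reaches Friday, 19 February 2027.
The date on which the repair-or-replace obligation becomes due: 5 calendar days after 19 February 2027 is 24 February 2027.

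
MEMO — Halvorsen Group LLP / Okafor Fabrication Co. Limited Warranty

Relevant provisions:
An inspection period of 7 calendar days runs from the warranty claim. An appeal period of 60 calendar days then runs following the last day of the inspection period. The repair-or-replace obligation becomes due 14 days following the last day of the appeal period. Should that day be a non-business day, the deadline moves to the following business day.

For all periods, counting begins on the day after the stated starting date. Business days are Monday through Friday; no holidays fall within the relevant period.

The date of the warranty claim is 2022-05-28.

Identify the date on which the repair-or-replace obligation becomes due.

The last day of the inspection period: 7 calendar days after 2022-05-28 is 2022-06-04.
The last day of the appeal period: 60 calendar days after 2022-06-04 is 2022-08-03.
The date on which the repair-or-replace obligation becomes due: 2022-08-03 + 14 days = 2022-08-17. 2022-08-17 is a Wednesday, so no roll-forward applies.

2022-08-17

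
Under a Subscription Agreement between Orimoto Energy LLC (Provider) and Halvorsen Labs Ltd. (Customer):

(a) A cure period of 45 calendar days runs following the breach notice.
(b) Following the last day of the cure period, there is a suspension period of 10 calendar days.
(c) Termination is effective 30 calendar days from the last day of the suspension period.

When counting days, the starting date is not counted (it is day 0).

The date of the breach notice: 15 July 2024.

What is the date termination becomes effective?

The last day of the cure period: 15 July 2024 + 45 days = 29 August 2024.
The last day of the suspension period: 10 calendar days after 29 August 2024 is 8 September 2024.
The date termination becomes effective: 8 September 2024 + 30 days = 8 October 2024.

8 October 2024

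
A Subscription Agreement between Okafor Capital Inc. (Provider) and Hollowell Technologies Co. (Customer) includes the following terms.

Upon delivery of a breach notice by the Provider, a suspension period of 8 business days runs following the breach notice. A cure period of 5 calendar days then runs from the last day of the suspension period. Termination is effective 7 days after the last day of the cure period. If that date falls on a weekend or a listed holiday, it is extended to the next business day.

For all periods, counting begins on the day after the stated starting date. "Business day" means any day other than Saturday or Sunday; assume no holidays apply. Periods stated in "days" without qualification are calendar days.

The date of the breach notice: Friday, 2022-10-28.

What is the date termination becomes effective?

From Friday, 2022-10-28, 8 business days (Oct 31, Nov 1, Nov 2, Nov 3, Nov 4, Nov 7, Nov 8, Nov 9, skipping weekends) brings us to Wednesday, 2022-11-09, which is the last day of the suspension period.
Adding 5 calendar days to 2022-11-09 gives 2022-11-14, which is the last day of the cure period.
The date termination becomes effective: 7 calendar days after 2022-11-14 is 2022-11-21. 2022-11-21 is a Monday, so no roll-forward applies.

2022-11-21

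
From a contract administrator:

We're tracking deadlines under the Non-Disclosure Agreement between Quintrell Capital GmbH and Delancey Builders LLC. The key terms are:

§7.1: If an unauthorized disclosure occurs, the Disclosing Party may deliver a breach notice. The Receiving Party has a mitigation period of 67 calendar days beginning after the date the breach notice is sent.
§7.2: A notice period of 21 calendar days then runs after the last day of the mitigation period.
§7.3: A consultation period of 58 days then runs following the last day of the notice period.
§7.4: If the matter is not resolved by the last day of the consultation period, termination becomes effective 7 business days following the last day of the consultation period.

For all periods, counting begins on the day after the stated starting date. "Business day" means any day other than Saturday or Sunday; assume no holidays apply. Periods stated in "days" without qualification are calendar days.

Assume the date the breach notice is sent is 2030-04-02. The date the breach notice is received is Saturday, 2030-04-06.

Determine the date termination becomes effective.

2030-09-04

The last day of the mitigation period: 67 calendar days after 2030-04-02 is 2030-06-08.
The last day of the notice period: 21 calendar days after 2030-06-08 is 2030-06-29.
The last day of the consultation period: 2030-06-29 + 58 days = 2030-08-26.
The date termination becomes effective: counting 7 business days from Monday, 2030-08-26 (Aug 27, Aug 28, Aug 29, Aug 30, Sep 2, Sep 3, Sep 4, skipping weekends) reaches Wednesday, 2030-09-04.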